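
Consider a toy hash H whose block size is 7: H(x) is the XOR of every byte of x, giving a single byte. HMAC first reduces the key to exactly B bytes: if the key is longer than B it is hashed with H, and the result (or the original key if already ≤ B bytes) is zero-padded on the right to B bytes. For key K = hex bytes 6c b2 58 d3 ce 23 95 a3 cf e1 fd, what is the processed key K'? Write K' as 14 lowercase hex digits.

5d000000000000

|K| = 11 > B = 7, so first hash the key.
H(K): XOR 6c⊕b2⊕58⊕d3⊕ce⊕23⊕95⊕a3⊕cf⊕e1⊕fd = 5d.
Zero-pad H(K) = 5d to 7 bytes: K' = 5d 00 00 00 00 00 00.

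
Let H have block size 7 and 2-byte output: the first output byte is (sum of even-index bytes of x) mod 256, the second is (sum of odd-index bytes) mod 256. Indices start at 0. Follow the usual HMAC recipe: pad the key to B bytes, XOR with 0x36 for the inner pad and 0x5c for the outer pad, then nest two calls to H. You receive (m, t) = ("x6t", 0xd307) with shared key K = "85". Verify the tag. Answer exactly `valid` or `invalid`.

Key "85" = 38 35 is 2 bytes ≤ B = 7; zero-pad to 7 bytes: K' = 38 35 00 00 00 00 00.
K' ⊕ ipad = 0e 03 36 36 36 36 36; K' ⊕ opad = 64 69 5c 5c 5c 5c 5c.
Inner hash: even-index sum = 230 mod 256 = 230; odd-index sum = 347 mod 256 = 91 → e6 5b.
Outer hash (recomputed tag): even-index sum = 467 mod 256 = 211; odd-index sum = 519 mod 256 = 7 → d3 07.
Recomputed tag = d307; claimed = d307 → match.

valid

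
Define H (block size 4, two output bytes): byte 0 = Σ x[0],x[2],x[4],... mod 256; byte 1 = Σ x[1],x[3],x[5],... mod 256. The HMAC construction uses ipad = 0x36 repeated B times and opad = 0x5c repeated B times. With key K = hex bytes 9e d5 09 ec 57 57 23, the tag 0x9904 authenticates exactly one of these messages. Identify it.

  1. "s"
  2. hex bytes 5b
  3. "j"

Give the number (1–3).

1

Key hex bytes 9e d5 09 ec 57 57 23 is 7 bytes > B = 4, so hash it first: H(key) = 21 18, then zero-pad to 4 bytes: K' = 21 18 00 00.
K' ⊕ ipad = 17 2e 36 36; K' ⊕ opad = 7d 44 5c 5c.
m1: inner = H(17 2e 36 36 73) = c0 64; tag = H(7d 44 5c 5c c0 64) = 9904 ← matches
m2: inner = H(17 2e 36 36 5b) = a8 64; tag = H(7d 44 5c 5c a8 64) = 8104
m3: inner = H(17 2e 36 36 6a) = b7 64; tag = H(7d 44 5c 5c b7 64) = 9004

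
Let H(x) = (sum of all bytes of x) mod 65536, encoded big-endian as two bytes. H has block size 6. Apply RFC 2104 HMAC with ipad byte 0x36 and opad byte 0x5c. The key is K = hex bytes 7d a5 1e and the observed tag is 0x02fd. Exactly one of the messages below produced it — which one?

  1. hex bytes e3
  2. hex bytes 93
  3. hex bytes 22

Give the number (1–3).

1

Key hex bytes 7d a5 1e is 3 bytes ≤ B = 6; zero-pad to 6 bytes: K' = 7d a5 1e 00 00 00.
K' ⊕ ipad = 4b 93 28 36 36 36; K' ⊕ opad = 21 f9 42 5c 5c 5c.
m1: inner = H(4b 93 28 36 36 36 e3) = 02 8b; tag = H(21 f9 42 5c 5c 5c 02 8b) = 02fd ← matches
m2: inner = H(4b 93 28 36 36 36 93) = 02 3b; tag = H(21 f9 42 5c 5c 5c 02 3b) = 02ad
m3: inner = H(4b 93 28 36 36 36 22) = 01 ca; tag = H(21 f9 42 5c 5c 5c 01 ca) = 033b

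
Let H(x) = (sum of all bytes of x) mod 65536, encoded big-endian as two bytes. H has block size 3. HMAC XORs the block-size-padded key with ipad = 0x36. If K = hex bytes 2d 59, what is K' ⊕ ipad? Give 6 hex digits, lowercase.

1b6f36

Key hex bytes 2d 59 is 2 bytes ≤ B = 3; zero-pad to 3 bytes: K' = 2d 59 00.
XOR each byte with 0x36: 2d⊕36=1b, 59⊕36=6f, 00⊕36=36.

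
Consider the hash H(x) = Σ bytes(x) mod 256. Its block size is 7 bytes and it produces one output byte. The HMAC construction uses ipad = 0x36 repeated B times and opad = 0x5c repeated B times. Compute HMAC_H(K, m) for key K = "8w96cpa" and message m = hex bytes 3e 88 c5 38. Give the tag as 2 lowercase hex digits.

Key "8w96cpa" = 38 77 39 36 63 70 61 is exactly B = 7 bytes: K' = 38 77 39 36 63 70 61.
K' ⊕ ipad = 0e 41 0f 00 55 46 57.  K' ⊕ opad = 64 2b 65 6a 3f 2c 3d.
Inner input = (K'⊕ipad) ∥ m = 0e 41 0f 00 55 46 57 ∥ 3e 88 c5 38.
Inner hash: sum = 14+65+15+0+85+70+87+62+136+197+56 = 787; mod 256 = 19 → 13.
Outer input = (K'⊕opad) ∥ inner = 64 2b 65 6a 3f 2c 3d ∥ 13.
Outer hash (tag): sum = 100+43+101+106+63+44+61+19 = 537; mod 256 = 25 → 19.

19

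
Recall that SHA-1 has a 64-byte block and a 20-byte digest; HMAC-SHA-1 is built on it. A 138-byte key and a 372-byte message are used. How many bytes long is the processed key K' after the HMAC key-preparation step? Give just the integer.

64

Key is 138 > 64 bytes, so it is hashed to 20 bytes then zero-padded to 64: |K'| = 64.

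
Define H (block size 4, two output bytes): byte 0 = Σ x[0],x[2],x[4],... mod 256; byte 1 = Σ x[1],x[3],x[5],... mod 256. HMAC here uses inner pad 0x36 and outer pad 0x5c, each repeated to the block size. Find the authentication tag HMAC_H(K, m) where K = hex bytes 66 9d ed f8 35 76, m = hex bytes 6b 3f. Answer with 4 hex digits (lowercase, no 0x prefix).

Key hex bytes 66 9d ed f8 35 76 is 6 bytes > B = 4, so hash it first: H(key) = 88 0b, then zero-pad to 4 bytes: K' = 88 0b 00 00.
K' ⊕ ipad = be 3d 36 36.  K' ⊕ opad = d4 57 5c 5c.
Inner input = (K'⊕ipad) ∥ m = be 3d 36 36 ∥ 6b 3f.
Inner hash: even-index sum = 351 mod 256 = 95; odd-index sum = 178 mod 256 = 178 → 5f b2.
Outer input = (K'⊕opad) ∥ inner = d4 57 5c 5c ∥ 5f b2.
Outer hash (tag): even-index sum = 399 mod 256 = 143; odd-index sum = 357 mod 256 = 101 → 8f 65.

8f65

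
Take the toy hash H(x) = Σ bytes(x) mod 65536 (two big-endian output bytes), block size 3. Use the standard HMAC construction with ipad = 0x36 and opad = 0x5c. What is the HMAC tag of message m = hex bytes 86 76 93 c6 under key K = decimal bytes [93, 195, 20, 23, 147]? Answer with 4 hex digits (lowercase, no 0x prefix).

01e8

Key decimal bytes [93, 195, 20, 23, 147] = 5d c3 14 17 93 is 5 bytes > B = 3, so hash it first: H(key) = 01 de, then zero-pad to 3 bytes: K' = 01 de 00.
K' ⊕ ipad = 37 e8 36.  K' ⊕ opad = 5d 82 5c.
Inner input = (K'⊕ipad) ∥ m = 37 e8 36 ∥ 86 76 93 c6.
Inner hash: sum = 55+232+54+134+118+147+198 = 938 → 03 aa.
Outer input = (K'⊕opad) ∥ inner = 5d 82 5c ∥ 03 aa.
Outer hash (tag): sum = 93+130+92+3+170 = 488 → 01 e8.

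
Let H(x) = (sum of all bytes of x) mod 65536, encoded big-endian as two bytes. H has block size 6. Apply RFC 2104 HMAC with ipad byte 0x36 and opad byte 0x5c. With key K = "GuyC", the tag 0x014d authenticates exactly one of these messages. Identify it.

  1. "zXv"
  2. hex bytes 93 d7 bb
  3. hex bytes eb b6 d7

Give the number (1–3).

2

Key "GuyC" = 47 75 79 43 is 4 bytes ≤ B = 6; zero-pad to 6 bytes: K' = 47 75 79 43 00 00.
K' ⊕ ipad = 71 43 4f 75 36 36; K' ⊕ opad = 1b 29 25 1f 5c 5c.
m1: inner = H(71 43 4f 75 36 36 7a 58 76) = 03 2c; tag = H(1b 29 25 1f 5c 5c 03 2c) = 016f
m2: inner = H(71 43 4f 75 36 36 93 d7 bb) = 04 09; tag = H(1b 29 25 1f 5c 5c 04 09) = 014d ← matches
m3: inner = H(71 43 4f 75 36 36 eb b6 d7) = 04 5c; tag = H(1b 29 25 1f 5c 5c 04 5c) = 01a0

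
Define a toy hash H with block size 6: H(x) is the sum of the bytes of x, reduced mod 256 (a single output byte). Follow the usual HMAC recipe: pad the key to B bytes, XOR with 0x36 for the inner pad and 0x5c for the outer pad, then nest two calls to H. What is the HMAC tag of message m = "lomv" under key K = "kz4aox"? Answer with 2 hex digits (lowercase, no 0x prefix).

Key "kz4aox" = 6b 7a 34 61 6f 78 is exactly B = 6 bytes: K' = 6b 7a 34 61 6f 78.
K' ⊕ ipad = 5d 4c 02 57 59 4e.  K' ⊕ opad = 37 26 68 3d 33 24.
Inner input = (K'⊕ipad) ∥ m = 5d 4c 02 57 59 4e ∥ 6c 6f 6d 76.
Inner hash: sum = 93+76+2+87+89+78+108+111+109+118 = 871; mod 256 = 103 → 67.
Outer input = (K'⊕opad) ∥ inner = 37 26 68 3d 33 24 ∥ 67.
Outer hash (tag): sum = 55+38+104+61+51+36+103 = 448; mod 256 = 192 → c0.

c0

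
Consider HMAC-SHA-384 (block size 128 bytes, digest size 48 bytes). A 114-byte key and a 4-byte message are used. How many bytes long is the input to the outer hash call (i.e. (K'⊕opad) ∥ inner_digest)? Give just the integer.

Key is 114 ≤ 128 bytes, zero-padded: |K'| = 128.
Outer input = (K'⊕opad) ∥ H(inner) → 128 + 48 = 176 bytes.

176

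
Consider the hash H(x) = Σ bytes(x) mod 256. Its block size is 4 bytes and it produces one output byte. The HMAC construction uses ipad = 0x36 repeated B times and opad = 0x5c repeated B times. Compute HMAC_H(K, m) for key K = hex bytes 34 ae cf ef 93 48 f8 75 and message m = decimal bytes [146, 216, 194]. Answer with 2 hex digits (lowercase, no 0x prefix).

Key hex bytes 34 ae cf ef 93 48 f8 75 is 8 bytes > B = 4, so hash it first: H(key) = e8, then zero-pad to 4 bytes: K' = e8 00 00 00.
K' ⊕ ipad = de 36 36 36.  K' ⊕ opad = b4 5c 5c 5c.
Inner input = (K'⊕ipad) ∥ m = de 36 36 36 ∥ 92 d8 c2.
Inner hash: sum = 222+54+54+54+146+216+194 = 940; mod 256 = 172 → ac.
Outer input = (K'⊕opad) ∥ inner = b4 5c 5c 5c ∥ ac.
Outer hash (tag): sum = 180+92+92+92+172 = 628; mod 256 = 116 → 74.

74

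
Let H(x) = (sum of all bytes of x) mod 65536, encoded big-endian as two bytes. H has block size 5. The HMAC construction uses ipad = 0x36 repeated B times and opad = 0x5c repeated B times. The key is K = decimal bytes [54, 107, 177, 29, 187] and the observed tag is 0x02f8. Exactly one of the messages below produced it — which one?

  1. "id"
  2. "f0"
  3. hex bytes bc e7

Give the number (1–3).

Key decimal bytes [54, 107, 177, 29, 187] = 36 6b b1 1d bb is exactly B = 5 bytes: K' = 36 6b b1 1d bb.
K' ⊕ ipad = 00 5d 87 2b 8d; K' ⊕ opad = 6a 37 ed 41 e7.
m1: inner = H(00 5d 87 2b 8d 69 64) = 02 69; tag = H(6a 37 ed 41 e7 02 69) = 0321
m2: inner = H(00 5d 87 2b 8d 66 30) = 02 32; tag = H(6a 37 ed 41 e7 02 32) = 02ea
m3: inner = H(00 5d 87 2b 8d bc e7) = 03 3f; tag = H(6a 37 ed 41 e7 03 3f) = 02f8 ← matches

3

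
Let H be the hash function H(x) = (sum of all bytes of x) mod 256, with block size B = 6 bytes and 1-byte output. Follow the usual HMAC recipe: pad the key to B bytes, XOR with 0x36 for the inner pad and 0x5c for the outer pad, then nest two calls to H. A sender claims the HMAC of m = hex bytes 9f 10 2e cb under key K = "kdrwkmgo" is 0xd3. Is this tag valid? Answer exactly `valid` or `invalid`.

Key "kdrwkmgo" = 6b 64 72 77 6b 6d 67 6f is 8 bytes > B = 6, so hash it first: H(key) = 66, then zero-pad to 6 bytes: K' = 66 00 00 00 00 00.
K' ⊕ ipad = 50 36 36 36 36 36; K' ⊕ opad = 3a 5c 5c 5c 5c 5c.
Inner hash: sum = 80+54+54+54+54+54+159+16+46+203 = 774; mod 256 = 6 → 06.
Outer hash (recomputed tag): sum = 58+92+92+92+92+92+6 = 524; mod 256 = 12 → 0c.
Recomputed tag = 0c; claimed = d3 → mismatch.

invalid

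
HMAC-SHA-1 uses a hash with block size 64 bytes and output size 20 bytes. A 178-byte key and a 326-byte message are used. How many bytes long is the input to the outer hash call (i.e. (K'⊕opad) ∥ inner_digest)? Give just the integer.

Key is 178 > 64 bytes, so it is hashed to 20 bytes then zero-padded to 64: |K'| = 64.
Outer input = (K'⊕opad) ∥ H(inner) → 64 + 20 = 84 bytes.

84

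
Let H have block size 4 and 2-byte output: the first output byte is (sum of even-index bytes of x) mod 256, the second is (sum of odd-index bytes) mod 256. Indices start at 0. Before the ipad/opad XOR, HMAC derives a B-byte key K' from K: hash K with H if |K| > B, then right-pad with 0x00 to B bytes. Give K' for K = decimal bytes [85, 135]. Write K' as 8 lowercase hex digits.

Key decimal bytes [85, 135] = 55 87 is 2 bytes ≤ B = 4; zero-pad to 4 bytes: K' = 55 87 00 00.

55870000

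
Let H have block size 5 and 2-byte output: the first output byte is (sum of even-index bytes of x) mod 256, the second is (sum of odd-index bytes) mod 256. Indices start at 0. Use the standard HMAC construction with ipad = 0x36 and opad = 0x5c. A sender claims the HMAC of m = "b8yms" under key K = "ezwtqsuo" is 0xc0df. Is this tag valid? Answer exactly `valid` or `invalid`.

invalid

Key "ezwtqsuo" = 65 7a 77 74 71 73 75 6f is 8 bytes > B = 5, so hash it first: H(key) = c2 d0, then zero-pad to 5 bytes: K' = c2 d0 00 00 00.
K' ⊕ ipad = f4 e6 36 36 36; K' ⊕ opad = 9e 8c 5c 5c 5c.
Inner hash: even-index sum = 517 mod 256 = 5; odd-index sum = 618 mod 256 = 106 → 05 6a.
Outer hash (recomputed tag): even-index sum = 448 mod 256 = 192; odd-index sum = 237 mod 256 = 237 → c0 ed.
Recomputed tag = c0ed; claimed = c0df → mismatch.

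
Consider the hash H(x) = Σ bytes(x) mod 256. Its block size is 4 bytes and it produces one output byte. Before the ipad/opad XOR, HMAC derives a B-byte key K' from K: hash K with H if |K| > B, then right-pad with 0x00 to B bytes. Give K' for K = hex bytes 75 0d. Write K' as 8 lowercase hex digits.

750d0000

Key hex bytes 75 0d is 2 bytes ≤ B = 4; zero-pad to 4 bytes: K' = 75 0d 00 00.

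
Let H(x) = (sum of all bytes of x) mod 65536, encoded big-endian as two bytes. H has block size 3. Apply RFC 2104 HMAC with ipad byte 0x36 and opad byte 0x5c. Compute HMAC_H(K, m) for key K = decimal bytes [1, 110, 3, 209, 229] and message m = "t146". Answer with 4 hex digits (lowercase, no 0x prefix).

01c6

Key decimal bytes [1, 110, 3, 209, 229] = 01 6e 03 d1 e5 is 5 bytes > B = 3, so hash it first: H(key) = 02 28, then zero-pad to 3 bytes: K' = 02 28 00.
K' ⊕ ipad = 34 1e 36.  K' ⊕ opad = 5e 74 5c.
Inner input = (K'⊕ipad) ∥ m = 34 1e 36 ∥ 74 31 34 36.
Inner hash: sum = 52+30+54+116+49+52+54 = 407 → 01 97.
Outer input = (K'⊕opad) ∥ inner = 5e 74 5c ∥ 01 97.
Outer hash (tag): sum = 94+116+92+1+151 = 454 → 01 c6.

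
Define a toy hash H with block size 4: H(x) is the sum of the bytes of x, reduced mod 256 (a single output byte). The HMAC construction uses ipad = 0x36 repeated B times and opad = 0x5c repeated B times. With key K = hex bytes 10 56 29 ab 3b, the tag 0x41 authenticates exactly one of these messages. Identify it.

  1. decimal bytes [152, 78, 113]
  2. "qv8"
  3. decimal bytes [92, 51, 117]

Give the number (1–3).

2

Key hex bytes 10 56 29 ab 3b is 5 bytes > B = 4, so hash it first: H(key) = 75, then zero-pad to 4 bytes: K' = 75 00 00 00.
K' ⊕ ipad = 43 36 36 36; K' ⊕ opad = 29 5c 5c 5c.
m1: inner = H(43 36 36 36 98 4e 71) = 3c; tag = H(29 5c 5c 5c 3c) = 79
m2: inner = H(43 36 36 36 71 76 38) = 04; tag = H(29 5c 5c 5c 04) = 41 ← matches
m3: inner = H(43 36 36 36 5c 33 75) = e9; tag = H(29 5c 5c 5c e9) = 26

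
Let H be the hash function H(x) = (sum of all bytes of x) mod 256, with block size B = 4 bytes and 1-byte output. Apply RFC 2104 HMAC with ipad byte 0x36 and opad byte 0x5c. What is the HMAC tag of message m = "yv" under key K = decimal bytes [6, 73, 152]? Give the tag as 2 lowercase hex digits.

11

Key decimal bytes [6, 73, 152] = 06 49 98 is 3 bytes ≤ B = 4; zero-pad to 4 bytes: K' = 06 49 98 00.
K' ⊕ ipad = 30 7f ae 36.  K' ⊕ opad = 5a 15 c4 5c.
Inner input = (K'⊕ipad) ∥ m = 30 7f ae 36 ∥ 79 76.
Inner hash: sum = 48+127+174+54+121+118 = 642; mod 256 = 130 → 82.
Outer input = (K'⊕opad) ∥ inner = 5a 15 c4 5c ∥ 82.
Outer hash (tag): sum = 90+21+196+92+130 = 529; mod 256 = 17 → 11.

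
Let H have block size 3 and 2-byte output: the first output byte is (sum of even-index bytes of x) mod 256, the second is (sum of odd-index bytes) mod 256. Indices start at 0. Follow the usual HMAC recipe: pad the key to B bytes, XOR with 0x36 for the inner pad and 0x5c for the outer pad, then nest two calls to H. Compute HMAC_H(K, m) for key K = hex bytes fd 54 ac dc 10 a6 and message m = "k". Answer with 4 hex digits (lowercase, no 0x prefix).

8c4f

Key hex bytes fd 54 ac dc 10 a6 is 6 bytes > B = 3, so hash it first: H(key) = b9 d6, then zero-pad to 3 bytes: K' = b9 d6 00.
K' ⊕ ipad = 8f e0 36.  K' ⊕ opad = e5 8a 5c.
Inner input = (K'⊕ipad) ∥ m = 8f e0 36 ∥ 6b.
Inner hash: even-index sum = 197 mod 256 = 197; odd-index sum = 331 mod 256 = 75 → c5 4b.
Outer input = (K'⊕opad) ∥ inner = e5 8a 5c ∥ c5 4b.
Outer hash (tag): even-index sum = 396 mod 256 = 140; odd-index sum = 335 mod 256 = 79 → 8c 4f.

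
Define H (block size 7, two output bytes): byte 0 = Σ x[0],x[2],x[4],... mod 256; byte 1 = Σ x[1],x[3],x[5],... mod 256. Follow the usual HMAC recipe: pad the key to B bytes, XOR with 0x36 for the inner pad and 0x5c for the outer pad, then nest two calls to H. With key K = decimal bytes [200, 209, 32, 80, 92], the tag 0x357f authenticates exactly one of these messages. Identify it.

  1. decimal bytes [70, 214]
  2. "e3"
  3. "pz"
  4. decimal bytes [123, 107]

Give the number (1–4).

Key decimal bytes [200, 209, 32, 80, 92] = c8 d1 20 50 5c is 5 bytes ≤ B = 7; zero-pad to 7 bytes: K' = c8 d1 20 50 5c 00 00.
K' ⊕ ipad = fe e7 16 66 6a 36 36; K' ⊕ opad = 94 8d 7c 0c 00 5c 5c.
m1: inner = H(fe e7 16 66 6a 36 36 46 d6) = 8a c9; tag = H(94 8d 7c 0c 00 5c 5c 8a c9) = 357f ← matches
m2: inner = H(fe e7 16 66 6a 36 36 65 33) = e7 e8; tag = H(94 8d 7c 0c 00 5c 5c e7 e8) = 54dc
m3: inner = H(fe e7 16 66 6a 36 36 70 7a) = 2e f3; tag = H(94 8d 7c 0c 00 5c 5c 2e f3) = 5f23
m4: inner = H(fe e7 16 66 6a 36 36 7b 6b) = 1f fe; tag = H(94 8d 7c 0c 00 5c 5c 1f fe) = 6a14

1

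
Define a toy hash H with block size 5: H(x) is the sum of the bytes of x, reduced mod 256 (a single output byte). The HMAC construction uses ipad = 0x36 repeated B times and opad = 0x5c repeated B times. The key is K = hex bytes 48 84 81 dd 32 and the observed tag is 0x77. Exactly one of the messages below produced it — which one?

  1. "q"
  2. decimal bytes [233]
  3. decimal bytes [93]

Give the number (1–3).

Key hex bytes 48 84 81 dd 32 is exactly B = 5 bytes: K' = 48 84 81 dd 32.
K' ⊕ ipad = 7e b2 b7 eb 04; K' ⊕ opad = 14 d8 dd 81 6e.
m1: inner = H(7e b2 b7 eb 04 71) = 47; tag = H(14 d8 dd 81 6e 47) = ff
m2: inner = H(7e b2 b7 eb 04 e9) = bf; tag = H(14 d8 dd 81 6e bf) = 77 ← matches
m3: inner = H(7e b2 b7 eb 04 5d) = 33; tag = H(14 d8 dd 81 6e 33) = eb

2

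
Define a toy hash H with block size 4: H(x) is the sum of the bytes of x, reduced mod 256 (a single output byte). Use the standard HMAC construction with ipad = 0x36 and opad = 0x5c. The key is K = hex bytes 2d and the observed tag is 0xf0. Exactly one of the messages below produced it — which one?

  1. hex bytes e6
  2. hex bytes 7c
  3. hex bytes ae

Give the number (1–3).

3

Key hex bytes 2d is 1 byte ≤ B = 4; zero-pad to 4 bytes: K' = 2d 00 00 00.
K' ⊕ ipad = 1b 36 36 36; K' ⊕ opad = 71 5c 5c 5c.
m1: inner = H(1b 36 36 36 e6) = a3; tag = H(71 5c 5c 5c a3) = 28
m2: inner = H(1b 36 36 36 7c) = 39; tag = H(71 5c 5c 5c 39) = be
m3: inner = H(1b 36 36 36 ae) = 6b; tag = H(71 5c 5c 5c 6b) = f0 ← matches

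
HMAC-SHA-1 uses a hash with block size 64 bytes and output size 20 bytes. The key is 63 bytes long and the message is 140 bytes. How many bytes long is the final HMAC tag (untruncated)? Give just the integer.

20

The tag is one SHA-1 digest: 20 bytes.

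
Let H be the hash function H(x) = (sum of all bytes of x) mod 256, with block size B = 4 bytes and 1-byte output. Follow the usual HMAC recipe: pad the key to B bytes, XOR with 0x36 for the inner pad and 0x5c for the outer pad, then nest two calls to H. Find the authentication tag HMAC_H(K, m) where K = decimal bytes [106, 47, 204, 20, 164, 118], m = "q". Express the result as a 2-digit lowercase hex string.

9b

Key decimal bytes [106, 47, 204, 20, 164, 118] = 6a 2f cc 14 a4 76 is 6 bytes > B = 4, so hash it first: H(key) = 93, then zero-pad to 4 bytes: K' = 93 00 00 00.
K' ⊕ ipad = a5 36 36 36.  K' ⊕ opad = cf 5c 5c 5c.
Inner input = (K'⊕ipad) ∥ m = a5 36 36 36 ∥ 71.
Inner hash: sum = 165+54+54+54+113 = 440; mod 256 = 184 → b8.
Outer input = (K'⊕opad) ∥ inner = cf 5c 5c 5c ∥ b8.
Outer hash (tag): sum = 207+92+92+92+184 = 667; mod 256 = 155 → 9b.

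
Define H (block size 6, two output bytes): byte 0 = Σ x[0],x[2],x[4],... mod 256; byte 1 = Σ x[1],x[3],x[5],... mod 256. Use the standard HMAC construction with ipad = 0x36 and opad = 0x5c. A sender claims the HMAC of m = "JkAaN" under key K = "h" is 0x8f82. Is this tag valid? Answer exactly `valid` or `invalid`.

Key "h" = 68 is 1 byte ≤ B = 6; zero-pad to 6 bytes: K' = 68 00 00 00 00 00.
K' ⊕ ipad = 5e 36 36 36 36 36; K' ⊕ opad = 34 5c 5c 5c 5c 5c.
Inner hash: even-index sum = 419 mod 256 = 163; odd-index sum = 366 mod 256 = 110 → a3 6e.
Outer hash (recomputed tag): even-index sum = 399 mod 256 = 143; odd-index sum = 386 mod 256 = 130 → 8f 82.
Recomputed tag = 8f82; claimed = 8f82 → match.

valid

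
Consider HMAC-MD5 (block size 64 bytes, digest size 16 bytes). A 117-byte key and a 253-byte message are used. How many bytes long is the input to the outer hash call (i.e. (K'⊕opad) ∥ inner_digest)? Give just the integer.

Key is 117 > 64 bytes, so it is hashed to 16 bytes then zero-padded to 64: |K'| = 64.
Outer input = (K'⊕opad) ∥ H(inner) → 64 + 16 = 80 bytes.

80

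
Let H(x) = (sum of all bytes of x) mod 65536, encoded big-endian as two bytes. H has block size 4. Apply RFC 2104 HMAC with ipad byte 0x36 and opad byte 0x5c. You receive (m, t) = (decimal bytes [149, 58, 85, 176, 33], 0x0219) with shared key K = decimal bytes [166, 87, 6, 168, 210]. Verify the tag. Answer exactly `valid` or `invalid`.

valid

Key decimal bytes [166, 87, 6, 168, 210] = a6 57 06 a8 d2 is 5 bytes > B = 4, so hash it first: H(key) = 02 7d, then zero-pad to 4 bytes: K' = 02 7d 00 00.
K' ⊕ ipad = 34 4b 36 36; K' ⊕ opad = 5e 21 5c 5c.
Inner hash: sum = 52+75+54+54+149+58+85+176+33 = 736 → 02 e0.
Outer hash (recomputed tag): sum = 94+33+92+92+2+224 = 537 → 02 19.
Recomputed tag = 0219; claimed = 0219 → match.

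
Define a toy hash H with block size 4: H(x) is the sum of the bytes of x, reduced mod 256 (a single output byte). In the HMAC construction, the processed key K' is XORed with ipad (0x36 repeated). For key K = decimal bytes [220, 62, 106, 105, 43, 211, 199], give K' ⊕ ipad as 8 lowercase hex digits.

84363636

Key decimal bytes [220, 62, 106, 105, 43, 211, 199] = dc 3e 6a 69 2b d3 c7 is 7 bytes > B = 4, so hash it first: H(key) = b2, then zero-pad to 4 bytes: K' = b2 00 00 00.
XOR each byte with 0x36: b2⊕36=84, 00⊕36=36, 00⊕36=36, 00⊕36=36.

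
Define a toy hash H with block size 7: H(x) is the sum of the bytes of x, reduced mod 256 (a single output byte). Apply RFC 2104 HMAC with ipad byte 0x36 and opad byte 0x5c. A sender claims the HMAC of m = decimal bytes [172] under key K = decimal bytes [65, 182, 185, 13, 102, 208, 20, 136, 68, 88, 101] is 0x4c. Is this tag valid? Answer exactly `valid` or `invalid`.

Key decimal bytes [65, 182, 185, 13, 102, 208, 20, 136, 68, 88, 101] = 41 b6 b9 0d 66 d0 14 88 44 58 65 is 11 bytes > B = 7, so hash it first: H(key) = 90, then zero-pad to 7 bytes: K' = 90 00 00 00 00 00 00.
K' ⊕ ipad = a6 36 36 36 36 36 36; K' ⊕ opad = cc 5c 5c 5c 5c 5c 5c.
Inner hash: sum = 166+54+54+54+54+54+54+172 = 662; mod 256 = 150 → 96.
Outer hash (recomputed tag): sum = 204+92+92+92+92+92+92+150 = 906; mod 256 = 138 → 8a.
Recomputed tag = 8a; claimed = 4c → mismatch.

invalid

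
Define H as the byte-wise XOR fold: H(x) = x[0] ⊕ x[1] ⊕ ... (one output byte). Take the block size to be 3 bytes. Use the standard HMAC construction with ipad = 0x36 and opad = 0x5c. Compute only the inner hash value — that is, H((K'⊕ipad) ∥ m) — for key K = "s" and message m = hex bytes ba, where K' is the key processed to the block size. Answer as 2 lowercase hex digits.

ff

Key "s" = 73 is 1 byte ≤ B = 3; zero-pad to 3 bytes: K' = 73 00 00.
K' ⊕ ipad = 45 36 36.
Inner input = 45 36 36 ∥ ba.
Inner hash: XOR 45⊕36⊕36⊕ba = ff.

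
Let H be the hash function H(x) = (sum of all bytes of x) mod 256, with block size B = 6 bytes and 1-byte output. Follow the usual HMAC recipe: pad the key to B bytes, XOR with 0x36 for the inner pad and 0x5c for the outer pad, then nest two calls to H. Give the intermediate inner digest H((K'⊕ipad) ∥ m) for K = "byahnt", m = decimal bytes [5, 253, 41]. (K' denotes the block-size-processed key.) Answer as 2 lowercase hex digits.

Key "byahnt" = 62 79 61 68 6e 74 is exactly B = 6 bytes: K' = 62 79 61 68 6e 74.
K' ⊕ ipad = 54 4f 57 5e 58 42.
Inner input = 54 4f 57 5e 58 42 ∥ 05 fd 29.
Inner hash: sum = 84+79+87+94+88+66+5+253+41 = 797; mod 256 = 29 → 1d.

1d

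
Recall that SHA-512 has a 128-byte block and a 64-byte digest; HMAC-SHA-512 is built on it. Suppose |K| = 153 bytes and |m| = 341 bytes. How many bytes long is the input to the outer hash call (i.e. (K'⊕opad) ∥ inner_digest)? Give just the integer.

192

Key is 153 > 128 bytes, so it is hashed to 64 bytes then zero-padded to 128: |K'| = 128.
Outer input = (K'⊕opad) ∥ H(inner) → 128 + 64 = 192 bytes.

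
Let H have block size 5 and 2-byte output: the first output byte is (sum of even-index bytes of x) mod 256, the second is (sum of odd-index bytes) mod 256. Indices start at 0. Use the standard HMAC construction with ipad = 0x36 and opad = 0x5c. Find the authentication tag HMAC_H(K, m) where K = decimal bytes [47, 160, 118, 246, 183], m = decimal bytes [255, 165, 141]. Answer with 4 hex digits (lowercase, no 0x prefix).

Key decimal bytes [47, 160, 118, 246, 183] = 2f a0 76 f6 b7 is exactly B = 5 bytes: K' = 2f a0 76 f6 b7.
K' ⊕ ipad = 19 96 40 c0 81.  K' ⊕ opad = 73 fc 2a aa eb.
Inner input = (K'⊕ipad) ∥ m = 19 96 40 c0 81 ∥ ff a5 8d.
Inner hash: even-index sum = 383 mod 256 = 127; odd-index sum = 738 mod 256 = 226 → 7f e2.
Outer input = (K'⊕opad) ∥ inner = 73 fc 2a aa eb ∥ 7f e2.
Outer hash (tag): even-index sum = 618 mod 256 = 106; odd-index sum = 549 mod 256 = 37 → 6a 25.

6a25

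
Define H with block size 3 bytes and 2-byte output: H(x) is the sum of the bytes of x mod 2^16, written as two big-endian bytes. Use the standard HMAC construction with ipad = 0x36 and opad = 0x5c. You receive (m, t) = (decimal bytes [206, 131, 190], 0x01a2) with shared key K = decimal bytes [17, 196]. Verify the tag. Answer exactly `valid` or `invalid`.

valid

Key decimal bytes [17, 196] = 11 c4 is 2 bytes ≤ B = 3; zero-pad to 3 bytes: K' = 11 c4 00.
K' ⊕ ipad = 27 f2 36; K' ⊕ opad = 4d 98 5c.
Inner hash: sum = 39+242+54+206+131+190 = 862 → 03 5e.
Outer hash (recomputed tag): sum = 77+152+92+3+94 = 418 → 01 a2.
Recomputed tag = 01a2; claimed = 01a2 → match.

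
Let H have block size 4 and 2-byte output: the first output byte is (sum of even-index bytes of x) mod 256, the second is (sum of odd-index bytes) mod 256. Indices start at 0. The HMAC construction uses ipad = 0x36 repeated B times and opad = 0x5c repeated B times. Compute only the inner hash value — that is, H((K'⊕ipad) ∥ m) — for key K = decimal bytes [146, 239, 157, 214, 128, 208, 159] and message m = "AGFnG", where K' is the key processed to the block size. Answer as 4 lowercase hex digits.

7c8e

Key decimal bytes [146, 239, 157, 214, 128, 208, 159] = 92 ef 9d d6 80 d0 9f is 7 bytes > B = 4, so hash it first: H(key) = 4e 95, then zero-pad to 4 bytes: K' = 4e 95 00 00.
K' ⊕ ipad = 78 a3 36 36.
Inner input = 78 a3 36 36 ∥ 41 47 46 6e 47.
Inner hash: even-index sum = 380 mod 256 = 124; odd-index sum = 398 mod 256 = 142 → 7c 8e.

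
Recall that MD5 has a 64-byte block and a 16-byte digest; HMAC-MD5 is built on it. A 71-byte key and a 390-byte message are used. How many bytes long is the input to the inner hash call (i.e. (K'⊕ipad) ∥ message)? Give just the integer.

454

Key is 71 > 64 bytes, so it is hashed to 16 bytes then zero-padded to 64: |K'| = 64.
Inner input = (K'⊕ipad) ∥ m → 64 + 390 = 454 bytes.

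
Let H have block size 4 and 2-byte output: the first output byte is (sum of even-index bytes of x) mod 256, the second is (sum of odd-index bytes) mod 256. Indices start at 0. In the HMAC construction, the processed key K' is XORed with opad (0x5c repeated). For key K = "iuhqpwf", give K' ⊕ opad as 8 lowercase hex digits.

Key "iuhqpwf" = 69 75 68 71 70 77 66 is 7 bytes > B = 4, so hash it first: H(key) = a7 5d, then zero-pad to 4 bytes: K' = a7 5d 00 00.
XOR each byte with 0x5c: a7⊕5c=fb, 5d⊕5c=01, 00⊕5c=5c, 00⊕5c=5c.

fb015c5c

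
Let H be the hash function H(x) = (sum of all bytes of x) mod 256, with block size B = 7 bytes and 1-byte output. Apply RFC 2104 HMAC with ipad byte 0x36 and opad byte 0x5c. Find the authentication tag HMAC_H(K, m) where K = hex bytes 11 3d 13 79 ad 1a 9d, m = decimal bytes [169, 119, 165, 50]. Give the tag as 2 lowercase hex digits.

Key hex bytes 11 3d 13 79 ad 1a 9d is exactly B = 7 bytes: K' = 11 3d 13 79 ad 1a 9d.
K' ⊕ ipad = 27 0b 25 4f 9b 2c ab.  K' ⊕ opad = 4d 61 4f 25 f1 46 c1.
Inner input = (K'⊕ipad) ∥ m = 27 0b 25 4f 9b 2c ab ∥ a9 77 a5 32.
Inner hash: sum = 39+11+37+79+155+44+171+169+119+165+50 = 1039; mod 256 = 15 → 0f.
Outer input = (K'⊕opad) ∥ inner = 4d 61 4f 25 f1 46 c1 ∥ 0f.
Outer hash (tag): sum = 77+97+79+37+241+70+193+15 = 809; mod 256 = 41 → 29.

29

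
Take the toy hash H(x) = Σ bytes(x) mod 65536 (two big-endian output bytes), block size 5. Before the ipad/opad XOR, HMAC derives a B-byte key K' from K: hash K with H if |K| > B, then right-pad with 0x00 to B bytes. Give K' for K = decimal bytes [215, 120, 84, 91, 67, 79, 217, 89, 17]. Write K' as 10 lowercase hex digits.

03d3000000

|K| = 9 > B = 5, so first hash the key.
H(K): sum = 215+120+84+91+67+79+217+89+17 = 979 → 03 d3.
Zero-pad H(K) = 03 d3 to 5 bytes: K' = 03 d3 00 00 00.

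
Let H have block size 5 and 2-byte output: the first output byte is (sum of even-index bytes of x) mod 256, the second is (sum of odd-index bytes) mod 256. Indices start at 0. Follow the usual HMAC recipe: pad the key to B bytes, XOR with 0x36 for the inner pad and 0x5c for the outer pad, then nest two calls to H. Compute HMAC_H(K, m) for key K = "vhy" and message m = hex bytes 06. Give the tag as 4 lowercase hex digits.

4555

Key "vhy" = 76 68 79 is 3 bytes ≤ B = 5; zero-pad to 5 bytes: K' = 76 68 79 00 00.
K' ⊕ ipad = 40 5e 4f 36 36.  K' ⊕ opad = 2a 34 25 5c 5c.
Inner input = (K'⊕ipad) ∥ m = 40 5e 4f 36 36 ∥ 06.
Inner hash: even-index sum = 197 mod 256 = 197; odd-index sum = 154 mod 256 = 154 → c5 9a.
Outer input = (K'⊕opad) ∥ inner = 2a 34 25 5c 5c ∥ c5 9a.
Outer hash (tag): even-index sum = 325 mod 256 = 69; odd-index sum = 341 mod 256 = 85 → 45 55.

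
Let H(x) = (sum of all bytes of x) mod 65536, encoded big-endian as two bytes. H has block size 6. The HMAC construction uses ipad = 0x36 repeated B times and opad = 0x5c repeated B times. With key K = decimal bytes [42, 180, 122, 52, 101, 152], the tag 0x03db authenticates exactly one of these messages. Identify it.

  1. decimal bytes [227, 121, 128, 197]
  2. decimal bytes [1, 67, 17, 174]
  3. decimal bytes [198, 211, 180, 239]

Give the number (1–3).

Key decimal bytes [42, 180, 122, 52, 101, 152] = 2a b4 7a 34 65 98 is exactly B = 6 bytes: K' = 2a b4 7a 34 65 98.
K' ⊕ ipad = 1c 82 4c 02 53 ae; K' ⊕ opad = 76 e8 26 68 39 c4.
m1: inner = H(1c 82 4c 02 53 ae e3 79 80 c5) = 04 8e; tag = H(76 e8 26 68 39 c4 04 8e) = 037b
m2: inner = H(1c 82 4c 02 53 ae 01 43 11 ae) = 02 f0; tag = H(76 e8 26 68 39 c4 02 f0) = 03db ← matches
m3: inner = H(1c 82 4c 02 53 ae c6 d3 b4 ef) = 05 29; tag = H(76 e8 26 68 39 c4 05 29) = 0317

2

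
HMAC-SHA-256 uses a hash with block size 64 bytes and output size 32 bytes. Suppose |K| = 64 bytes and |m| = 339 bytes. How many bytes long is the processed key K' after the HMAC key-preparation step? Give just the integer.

64

Key is 64 ≤ 64 bytes, zero-padded: |K'| = 64.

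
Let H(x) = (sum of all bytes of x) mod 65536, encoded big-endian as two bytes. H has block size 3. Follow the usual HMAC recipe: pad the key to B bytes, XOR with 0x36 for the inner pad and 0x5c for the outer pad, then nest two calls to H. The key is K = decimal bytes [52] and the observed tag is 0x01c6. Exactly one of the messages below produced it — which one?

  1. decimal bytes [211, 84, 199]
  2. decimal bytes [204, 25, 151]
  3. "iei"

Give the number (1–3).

Key decimal bytes [52] = 34 is 1 byte ≤ B = 3; zero-pad to 3 bytes: K' = 34 00 00.
K' ⊕ ipad = 02 36 36; K' ⊕ opad = 68 5c 5c.
m1: inner = H(02 36 36 d3 54 c7) = 02 5c; tag = H(68 5c 5c 02 5c) = 017e
m2: inner = H(02 36 36 cc 19 97) = 01 ea; tag = H(68 5c 5c 01 ea) = 020b
m3: inner = H(02 36 36 69 65 69) = 01 a5; tag = H(68 5c 5c 01 a5) = 01c6 ← matches

3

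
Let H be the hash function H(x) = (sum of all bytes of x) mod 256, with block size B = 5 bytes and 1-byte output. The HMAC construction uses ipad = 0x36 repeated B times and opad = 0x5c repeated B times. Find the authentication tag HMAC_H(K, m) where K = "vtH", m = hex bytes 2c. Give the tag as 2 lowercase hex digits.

Key "vtH" = 76 74 48 is 3 bytes ≤ B = 5; zero-pad to 5 bytes: K' = 76 74 48 00 00.
K' ⊕ ipad = 40 42 7e 36 36.  K' ⊕ opad = 2a 28 14 5c 5c.
Inner input = (K'⊕ipad) ∥ m = 40 42 7e 36 36 ∥ 2c.
Inner hash: sum = 64+66+126+54+54+44 = 408; mod 256 = 152 → 98.
Outer input = (K'⊕opad) ∥ inner = 2a 28 14 5c 5c ∥ 98.
Outer hash (tag): sum = 42+40+20+92+92+152 = 438; mod 256 = 182 → b6.

b6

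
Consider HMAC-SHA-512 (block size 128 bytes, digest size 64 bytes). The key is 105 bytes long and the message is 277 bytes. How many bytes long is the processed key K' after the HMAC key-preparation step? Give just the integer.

128

Key is 105 ≤ 128 bytes, zero-padded: |K'| = 128.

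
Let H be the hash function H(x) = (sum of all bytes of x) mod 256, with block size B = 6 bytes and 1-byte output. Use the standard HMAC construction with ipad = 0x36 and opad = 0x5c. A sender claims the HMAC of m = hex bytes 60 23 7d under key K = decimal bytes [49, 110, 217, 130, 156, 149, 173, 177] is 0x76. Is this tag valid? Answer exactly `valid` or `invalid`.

Key decimal bytes [49, 110, 217, 130, 156, 149, 173, 177] = 31 6e d9 82 9c 95 ad b1 is 8 bytes > B = 6, so hash it first: H(key) = 89, then zero-pad to 6 bytes: K' = 89 00 00 00 00 00.
K' ⊕ ipad = bf 36 36 36 36 36; K' ⊕ opad = d5 5c 5c 5c 5c 5c.
Inner hash: sum = 191+54+54+54+54+54+96+35+125 = 717; mod 256 = 205 → cd.
Outer hash (recomputed tag): sum = 213+92+92+92+92+92+205 = 878; mod 256 = 110 → 6e.
Recomputed tag = 6e; claimed = 76 → mismatch.

invalid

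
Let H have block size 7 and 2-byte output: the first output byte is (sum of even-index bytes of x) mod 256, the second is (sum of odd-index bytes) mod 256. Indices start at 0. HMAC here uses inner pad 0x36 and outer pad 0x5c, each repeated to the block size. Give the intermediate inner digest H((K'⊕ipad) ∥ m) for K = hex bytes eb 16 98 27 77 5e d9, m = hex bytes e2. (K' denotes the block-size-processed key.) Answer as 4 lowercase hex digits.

Key hex bytes eb 16 98 27 77 5e d9 is exactly B = 7 bytes: K' = eb 16 98 27 77 5e d9.
K' ⊕ ipad = dd 20 ae 11 41 68 ef.
Inner input = dd 20 ae 11 41 68 ef ∥ e2.
Inner hash: even-index sum = 699 mod 256 = 187; odd-index sum = 379 mod 256 = 123 → bb 7b.

bb7b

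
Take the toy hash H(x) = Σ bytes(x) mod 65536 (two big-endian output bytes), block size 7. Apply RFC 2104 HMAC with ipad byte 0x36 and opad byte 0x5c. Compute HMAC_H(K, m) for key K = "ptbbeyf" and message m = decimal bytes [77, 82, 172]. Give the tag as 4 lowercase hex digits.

01d8

Key "ptbbeyf" = 70 74 62 62 65 79 66 is exactly B = 7 bytes: K' = 70 74 62 62 65 79 66.
K' ⊕ ipad = 46 42 54 54 53 4f 50.  K' ⊕ opad = 2c 28 3e 3e 39 25 3a.
Inner input = (K'⊕ipad) ∥ m = 46 42 54 54 53 4f 50 ∥ 4d 52 ac.
Inner hash: sum = 70+66+84+84+83+79+80+77+82+172 = 877 → 03 6d.
Outer input = (K'⊕opad) ∥ inner = 2c 28 3e 3e 39 25 3a ∥ 03 6d.
Outer hash (tag): sum = 44+40+62+62+57+37+58+3+109 = 472 → 01 d8.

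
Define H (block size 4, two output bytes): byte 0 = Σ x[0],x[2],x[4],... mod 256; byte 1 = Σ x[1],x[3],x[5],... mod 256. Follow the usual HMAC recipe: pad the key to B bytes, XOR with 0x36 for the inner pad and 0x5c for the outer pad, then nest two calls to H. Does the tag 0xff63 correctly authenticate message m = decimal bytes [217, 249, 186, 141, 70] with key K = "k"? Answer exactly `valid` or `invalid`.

Key "k" = 6b is 1 byte ≤ B = 4; zero-pad to 4 bytes: K' = 6b 00 00 00.
K' ⊕ ipad = 5d 36 36 36; K' ⊕ opad = 37 5c 5c 5c.
Inner hash: even-index sum = 620 mod 256 = 108; odd-index sum = 498 mod 256 = 242 → 6c f2.
Outer hash (recomputed tag): even-index sum = 255 mod 256 = 255; odd-index sum = 426 mod 256 = 170 → ff aa.
Recomputed tag = ffaa; claimed = ff63 → mismatch.

invalid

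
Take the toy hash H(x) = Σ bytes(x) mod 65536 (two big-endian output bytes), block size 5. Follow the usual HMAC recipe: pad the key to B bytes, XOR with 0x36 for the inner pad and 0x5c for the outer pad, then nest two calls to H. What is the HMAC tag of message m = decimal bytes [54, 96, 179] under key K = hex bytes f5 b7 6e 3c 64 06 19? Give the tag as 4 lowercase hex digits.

0208

Key hex bytes f5 b7 6e 3c 64 06 19 is 7 bytes > B = 5, so hash it first: H(key) = 02 d9, then zero-pad to 5 bytes: K' = 02 d9 00 00 00.
K' ⊕ ipad = 34 ef 36 36 36.  K' ⊕ opad = 5e 85 5c 5c 5c.
Inner input = (K'⊕ipad) ∥ m = 34 ef 36 36 36 ∥ 36 60 b3.
Inner hash: sum = 52+239+54+54+54+54+96+179 = 782 → 03 0e.
Outer input = (K'⊕opad) ∥ inner = 5e 85 5c 5c 5c ∥ 03 0e.
Outer hash (tag): sum = 94+133+92+92+92+3+14 = 520 → 02 08.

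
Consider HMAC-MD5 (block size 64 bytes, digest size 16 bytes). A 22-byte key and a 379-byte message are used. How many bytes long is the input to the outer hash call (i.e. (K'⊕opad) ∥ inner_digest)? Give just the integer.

Key is 22 ≤ 64 bytes, zero-padded: |K'| = 64.
Outer input = (K'⊕opad) ∥ H(inner) → 64 + 16 = 80 bytes.

80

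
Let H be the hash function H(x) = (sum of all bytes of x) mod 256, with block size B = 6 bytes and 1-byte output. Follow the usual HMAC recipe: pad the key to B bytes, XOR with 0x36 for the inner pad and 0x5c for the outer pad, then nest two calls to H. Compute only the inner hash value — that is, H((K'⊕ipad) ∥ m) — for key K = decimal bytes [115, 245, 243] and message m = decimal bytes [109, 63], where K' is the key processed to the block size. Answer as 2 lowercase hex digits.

Key decimal bytes [115, 245, 243] = 73 f5 f3 is 3 bytes ≤ B = 6; zero-pad to 6 bytes: K' = 73 f5 f3 00 00 00.
K' ⊕ ipad = 45 c3 c5 36 36 36.
Inner input = 45 c3 c5 36 36 36 ∥ 6d 3f.
Inner hash: sum = 69+195+197+54+54+54+109+63 = 795; mod 256 = 27 → 1b.

1b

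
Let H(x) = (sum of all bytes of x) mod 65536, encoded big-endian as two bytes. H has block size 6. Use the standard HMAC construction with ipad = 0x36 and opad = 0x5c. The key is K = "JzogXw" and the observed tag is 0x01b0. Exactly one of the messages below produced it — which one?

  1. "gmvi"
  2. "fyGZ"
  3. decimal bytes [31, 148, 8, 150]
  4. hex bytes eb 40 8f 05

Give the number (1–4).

Key "JzogXw" = 4a 7a 6f 67 58 77 is exactly B = 6 bytes: K' = 4a 7a 6f 67 58 77.
K' ⊕ ipad = 7c 4c 59 51 6e 41; K' ⊕ opad = 16 26 33 3b 04 2b.
m1: inner = H(7c 4c 59 51 6e 41 67 6d 76 69) = 03 d4; tag = H(16 26 33 3b 04 2b 03 d4) = 01b0 ← matches
m2: inner = H(7c 4c 59 51 6e 41 66 79 47 5a) = 03 a1; tag = H(16 26 33 3b 04 2b 03 a1) = 017d
m3: inner = H(7c 4c 59 51 6e 41 1f 94 08 96) = 03 72; tag = H(16 26 33 3b 04 2b 03 72) = 014e
m4: inner = H(7c 4c 59 51 6e 41 eb 40 8f 05) = 03 e0; tag = H(16 26 33 3b 04 2b 03 e0) = 01bc

1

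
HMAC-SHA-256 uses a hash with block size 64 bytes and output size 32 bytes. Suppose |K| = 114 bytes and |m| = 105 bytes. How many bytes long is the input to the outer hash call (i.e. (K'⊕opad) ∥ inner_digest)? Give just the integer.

96

Key is 114 > 64 bytes, so it is hashed to 32 bytes then zero-padded to 64: |K'| = 64.
Outer input = (K'⊕opad) ∥ H(inner) → 64 + 32 = 96 bytes.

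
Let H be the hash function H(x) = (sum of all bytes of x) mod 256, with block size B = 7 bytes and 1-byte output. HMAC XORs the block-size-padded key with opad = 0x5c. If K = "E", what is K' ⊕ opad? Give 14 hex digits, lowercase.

195c5c5c5c5c5c

Key "E" = 45 is 1 byte ≤ B = 7; zero-pad to 7 bytes: K' = 45 00 00 00 00 00 00.
XOR each byte with 0x5c: 45⊕5c=19, 00⊕5c=5c, 00⊕5c=5c, 00⊕5c=5c, 00⊕5c=5c, 00⊕5c=5c, 00⊕5c=5c.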